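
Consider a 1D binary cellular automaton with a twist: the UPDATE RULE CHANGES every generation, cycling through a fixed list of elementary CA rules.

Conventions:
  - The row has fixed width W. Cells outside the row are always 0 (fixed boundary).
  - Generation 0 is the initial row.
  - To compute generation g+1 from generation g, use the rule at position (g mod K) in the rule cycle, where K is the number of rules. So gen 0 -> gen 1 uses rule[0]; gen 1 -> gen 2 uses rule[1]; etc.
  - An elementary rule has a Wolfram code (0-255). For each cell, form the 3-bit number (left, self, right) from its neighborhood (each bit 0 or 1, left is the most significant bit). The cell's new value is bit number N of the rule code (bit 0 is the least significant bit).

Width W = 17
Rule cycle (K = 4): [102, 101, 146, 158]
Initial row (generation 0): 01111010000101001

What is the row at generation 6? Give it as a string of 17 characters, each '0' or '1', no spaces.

Answer: 01101101011101011

Derivation:
Gen 0: 01111010000101001
Gen 1 (rule 102): 10001110001111011
Gen 2 (rule 101): 10100010100001101
Gen 3 (rule 146): 00010100010010000
Gen 4 (rule 158): 00110110111111000
Gen 5 (rule 102): 01011011000001000
Gen 6 (rule 101): 01101101011101011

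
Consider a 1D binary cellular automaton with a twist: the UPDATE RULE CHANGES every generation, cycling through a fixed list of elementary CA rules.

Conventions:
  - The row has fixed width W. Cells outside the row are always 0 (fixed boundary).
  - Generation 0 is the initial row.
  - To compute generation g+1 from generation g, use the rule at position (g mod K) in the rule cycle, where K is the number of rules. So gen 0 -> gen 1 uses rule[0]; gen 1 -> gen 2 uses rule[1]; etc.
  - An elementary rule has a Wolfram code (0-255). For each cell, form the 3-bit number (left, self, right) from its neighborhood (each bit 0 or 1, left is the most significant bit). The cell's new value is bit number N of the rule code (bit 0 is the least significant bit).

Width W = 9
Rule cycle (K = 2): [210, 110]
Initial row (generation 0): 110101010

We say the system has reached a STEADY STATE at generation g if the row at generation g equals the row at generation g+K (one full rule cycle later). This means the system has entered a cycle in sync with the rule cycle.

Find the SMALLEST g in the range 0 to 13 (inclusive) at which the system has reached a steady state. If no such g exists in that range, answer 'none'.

Answer: 12

Derivation:
Gen 0: 110101010
Gen 1 (rule 210): 010000001
Gen 2 (rule 110): 110000011
Gen 3 (rule 210): 011000101
Gen 4 (rule 110): 111001111
Gen 5 (rule 210): 011110111
Gen 6 (rule 110): 110011101
Gen 7 (rule 210): 011101100
Gen 8 (rule 110): 110111100
Gen 9 (rule 210): 010011110
Gen 10 (rule 110): 110110010
Gen 11 (rule 210): 010011101
Gen 12 (rule 110): 110110111
Gen 13 (rule 210): 010010011
Gen 14 (rule 110): 110110111
Gen 15 (rule 210): 010010011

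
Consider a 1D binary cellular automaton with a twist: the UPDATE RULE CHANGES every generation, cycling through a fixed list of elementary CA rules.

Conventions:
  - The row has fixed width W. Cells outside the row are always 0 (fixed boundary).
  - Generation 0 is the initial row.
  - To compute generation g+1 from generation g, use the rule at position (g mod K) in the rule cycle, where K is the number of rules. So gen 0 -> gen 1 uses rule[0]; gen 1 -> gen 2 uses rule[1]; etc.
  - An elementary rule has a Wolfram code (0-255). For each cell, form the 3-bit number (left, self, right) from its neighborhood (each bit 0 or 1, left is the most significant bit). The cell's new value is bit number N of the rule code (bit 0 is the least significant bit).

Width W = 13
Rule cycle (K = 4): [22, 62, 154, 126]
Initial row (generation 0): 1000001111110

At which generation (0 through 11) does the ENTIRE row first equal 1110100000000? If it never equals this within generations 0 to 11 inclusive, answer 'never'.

Answer: 7

Derivation:
Gen 0: 1000001111110
Gen 1 (rule 22): 1100010000001
Gen 2 (rule 62): 1010111000011
Gen 3 (rule 154): 0000110100110
Gen 4 (rule 126): 0001111111111
Gen 5 (rule 22): 0010000000000
Gen 6 (rule 62): 0111000000000
Gen 7 (rule 154): 1110100000000
Gen 8 (rule 126): 1011110000000
Gen 9 (rule 22): 1000001000000
Gen 10 (rule 62): 1100011100000
Gen 11 (rule 154): 1010111010000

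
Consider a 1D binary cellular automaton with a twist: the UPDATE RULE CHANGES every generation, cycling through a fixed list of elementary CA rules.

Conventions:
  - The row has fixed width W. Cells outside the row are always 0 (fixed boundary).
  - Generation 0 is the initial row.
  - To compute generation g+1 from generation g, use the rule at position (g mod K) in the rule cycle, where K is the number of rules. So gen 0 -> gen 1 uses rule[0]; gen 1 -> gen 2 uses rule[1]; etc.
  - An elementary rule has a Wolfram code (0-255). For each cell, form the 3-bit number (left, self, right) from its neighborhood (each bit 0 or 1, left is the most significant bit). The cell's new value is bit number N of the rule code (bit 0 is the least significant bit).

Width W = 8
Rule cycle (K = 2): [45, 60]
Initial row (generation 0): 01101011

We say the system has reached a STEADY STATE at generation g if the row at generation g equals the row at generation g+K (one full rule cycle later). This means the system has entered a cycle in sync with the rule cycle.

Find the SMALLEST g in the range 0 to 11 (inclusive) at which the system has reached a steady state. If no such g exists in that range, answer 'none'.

Answer: 5

Derivation:
Gen 0: 01101011
Gen 1 (rule 45): 01011110
Gen 2 (rule 60): 01110001
Gen 3 (rule 45): 01000101
Gen 4 (rule 60): 01100111
Gen 5 (rule 45): 01000100
Gen 6 (rule 60): 01100110
Gen 7 (rule 45): 01000100
Gen 8 (rule 60): 01100110
Gen 9 (rule 45): 01000100
Gen 10 (rule 60): 01100110
Gen 11 (rule 45): 01000100
Gen 12 (rule 60): 01100110
Gen 13 (rule 45): 01000100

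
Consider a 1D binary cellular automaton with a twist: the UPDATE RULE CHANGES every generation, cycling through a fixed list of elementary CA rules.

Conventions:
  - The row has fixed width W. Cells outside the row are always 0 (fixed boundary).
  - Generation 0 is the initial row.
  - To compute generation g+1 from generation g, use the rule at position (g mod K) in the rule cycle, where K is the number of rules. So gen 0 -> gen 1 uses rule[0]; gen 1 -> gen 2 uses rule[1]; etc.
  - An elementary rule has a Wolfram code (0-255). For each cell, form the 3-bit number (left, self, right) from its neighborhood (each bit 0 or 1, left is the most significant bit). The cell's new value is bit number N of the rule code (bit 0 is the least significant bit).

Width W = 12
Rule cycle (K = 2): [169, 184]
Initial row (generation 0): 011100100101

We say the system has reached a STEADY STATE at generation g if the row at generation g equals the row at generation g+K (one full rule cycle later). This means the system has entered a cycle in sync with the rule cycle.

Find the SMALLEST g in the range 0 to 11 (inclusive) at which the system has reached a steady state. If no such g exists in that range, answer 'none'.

Gen 0: 011100100101
Gen 1 (rule 169): 011000000010
Gen 2 (rule 184): 010100000001
Gen 3 (rule 169): 001001111100
Gen 4 (rule 184): 000101111010
Gen 5 (rule 169): 110011110100
Gen 6 (rule 184): 101011101010
Gen 7 (rule 169): 010111010100
Gen 8 (rule 184): 001110101010
Gen 9 (rule 169): 101101010100
Gen 10 (rule 184): 011010101010
Gen 11 (rule 169): 010101010100
Gen 12 (rule 184): 001010101010
Gen 13 (rule 169): 100101010100

Answer: none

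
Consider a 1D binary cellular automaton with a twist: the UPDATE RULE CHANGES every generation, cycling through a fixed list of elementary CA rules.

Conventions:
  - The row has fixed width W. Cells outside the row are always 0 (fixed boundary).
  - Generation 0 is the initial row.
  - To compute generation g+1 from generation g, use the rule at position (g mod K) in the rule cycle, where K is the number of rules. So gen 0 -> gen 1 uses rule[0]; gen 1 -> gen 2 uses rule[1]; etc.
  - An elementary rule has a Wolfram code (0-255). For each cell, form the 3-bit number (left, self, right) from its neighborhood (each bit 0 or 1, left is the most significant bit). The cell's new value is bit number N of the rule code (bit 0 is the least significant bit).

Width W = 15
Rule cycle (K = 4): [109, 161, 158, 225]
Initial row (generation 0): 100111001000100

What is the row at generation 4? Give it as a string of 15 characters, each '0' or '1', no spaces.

Gen 0: 100111001000100
Gen 1 (rule 109): 100101001010101
Gen 2 (rule 161): 000010000101010
Gen 3 (rule 158): 000111001101011
Gen 4 (rule 225): 110011000110101

Answer: 110011000110101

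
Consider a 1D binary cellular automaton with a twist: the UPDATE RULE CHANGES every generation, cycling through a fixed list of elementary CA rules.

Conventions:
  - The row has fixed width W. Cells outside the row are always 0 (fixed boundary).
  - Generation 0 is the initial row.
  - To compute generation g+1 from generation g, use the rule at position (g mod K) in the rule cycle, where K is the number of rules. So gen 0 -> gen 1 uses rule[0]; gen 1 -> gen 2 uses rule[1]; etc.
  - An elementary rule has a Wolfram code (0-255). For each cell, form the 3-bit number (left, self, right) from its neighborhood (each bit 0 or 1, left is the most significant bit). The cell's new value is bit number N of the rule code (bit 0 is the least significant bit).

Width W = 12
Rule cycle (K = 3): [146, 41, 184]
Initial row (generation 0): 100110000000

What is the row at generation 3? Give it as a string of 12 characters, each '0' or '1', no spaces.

Gen 0: 100110000000
Gen 1 (rule 146): 011001000000
Gen 2 (rule 41): 010000011111
Gen 3 (rule 184): 001000011110

Answer: 001000011110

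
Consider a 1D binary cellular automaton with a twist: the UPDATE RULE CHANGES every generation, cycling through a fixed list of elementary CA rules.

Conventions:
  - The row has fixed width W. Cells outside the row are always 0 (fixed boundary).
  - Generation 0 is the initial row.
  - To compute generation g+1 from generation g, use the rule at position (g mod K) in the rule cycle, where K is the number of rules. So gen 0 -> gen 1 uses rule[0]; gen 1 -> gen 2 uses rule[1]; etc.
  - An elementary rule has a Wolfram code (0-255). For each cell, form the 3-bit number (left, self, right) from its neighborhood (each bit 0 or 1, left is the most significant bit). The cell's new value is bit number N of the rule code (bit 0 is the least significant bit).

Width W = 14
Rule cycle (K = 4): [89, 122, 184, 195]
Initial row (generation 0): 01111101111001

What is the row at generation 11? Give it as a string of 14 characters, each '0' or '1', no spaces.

Gen 0: 01111101111001
Gen 1 (rule 89): 01000101001100
Gen 2 (rule 122): 10101010111110
Gen 3 (rule 184): 01010101111101
Gen 4 (rule 195): 10000000111100
Gen 5 (rule 89): 01111110100111
Gen 6 (rule 122): 11000011011101
Gen 7 (rule 184): 10100010111010
Gen 8 (rule 195): 00001100011000
Gen 9 (rule 89): 11101111011111
Gen 10 (rule 122): 10111001110001
Gen 11 (rule 184): 01110101101000

Answer: 01110101101000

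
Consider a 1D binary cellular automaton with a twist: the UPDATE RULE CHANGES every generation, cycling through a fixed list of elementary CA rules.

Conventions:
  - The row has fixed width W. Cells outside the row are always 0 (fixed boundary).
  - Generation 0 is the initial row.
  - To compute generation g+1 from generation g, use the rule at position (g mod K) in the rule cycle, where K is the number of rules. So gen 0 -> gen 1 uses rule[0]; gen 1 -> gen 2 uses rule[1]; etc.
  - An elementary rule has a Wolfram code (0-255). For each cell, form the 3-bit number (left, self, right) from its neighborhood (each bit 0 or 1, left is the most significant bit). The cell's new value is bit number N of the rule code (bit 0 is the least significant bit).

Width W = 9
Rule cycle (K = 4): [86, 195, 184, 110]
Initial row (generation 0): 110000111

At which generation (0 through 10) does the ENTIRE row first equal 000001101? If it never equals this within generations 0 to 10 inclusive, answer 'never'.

Answer: never

Derivation:
Gen 0: 110000111
Gen 1 (rule 86): 011001001
Gen 2 (rule 195): 101010010
Gen 3 (rule 184): 010101001
Gen 4 (rule 110): 111111011
Gen 5 (rule 86): 000001001
Gen 6 (rule 195): 111110010
Gen 7 (rule 184): 111101001
Gen 8 (rule 110): 100111011
Gen 9 (rule 86): 111001001
Gen 10 (rule 195): 011010010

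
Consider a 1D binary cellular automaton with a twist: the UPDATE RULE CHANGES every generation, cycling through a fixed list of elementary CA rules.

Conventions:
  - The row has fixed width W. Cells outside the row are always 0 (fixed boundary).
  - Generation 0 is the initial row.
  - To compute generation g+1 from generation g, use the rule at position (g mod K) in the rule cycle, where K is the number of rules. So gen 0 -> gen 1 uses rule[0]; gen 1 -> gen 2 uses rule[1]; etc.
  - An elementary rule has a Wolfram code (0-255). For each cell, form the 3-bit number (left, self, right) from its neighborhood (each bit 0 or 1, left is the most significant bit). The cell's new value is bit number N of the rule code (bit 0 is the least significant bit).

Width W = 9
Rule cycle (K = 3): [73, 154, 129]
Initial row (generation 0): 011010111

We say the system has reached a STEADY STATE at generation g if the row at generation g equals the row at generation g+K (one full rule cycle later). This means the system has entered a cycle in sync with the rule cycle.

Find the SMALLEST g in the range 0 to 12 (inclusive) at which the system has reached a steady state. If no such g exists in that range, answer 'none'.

Gen 0: 011010111
Gen 1 (rule 73): 011000101
Gen 2 (rule 154): 110101000
Gen 3 (rule 129): 000000011
Gen 4 (rule 73): 111111011
Gen 5 (rule 154): 111110010
Gen 6 (rule 129): 011100000
Gen 7 (rule 73): 010101111
Gen 8 (rule 154): 100001110
Gen 9 (rule 129): 001100100
Gen 10 (rule 73): 101100001
Gen 11 (rule 154): 001010010
Gen 12 (rule 129): 100000000
Gen 13 (rule 73): 001111111
Gen 14 (rule 154): 011111110
Gen 15 (rule 129): 001111100

Answer: none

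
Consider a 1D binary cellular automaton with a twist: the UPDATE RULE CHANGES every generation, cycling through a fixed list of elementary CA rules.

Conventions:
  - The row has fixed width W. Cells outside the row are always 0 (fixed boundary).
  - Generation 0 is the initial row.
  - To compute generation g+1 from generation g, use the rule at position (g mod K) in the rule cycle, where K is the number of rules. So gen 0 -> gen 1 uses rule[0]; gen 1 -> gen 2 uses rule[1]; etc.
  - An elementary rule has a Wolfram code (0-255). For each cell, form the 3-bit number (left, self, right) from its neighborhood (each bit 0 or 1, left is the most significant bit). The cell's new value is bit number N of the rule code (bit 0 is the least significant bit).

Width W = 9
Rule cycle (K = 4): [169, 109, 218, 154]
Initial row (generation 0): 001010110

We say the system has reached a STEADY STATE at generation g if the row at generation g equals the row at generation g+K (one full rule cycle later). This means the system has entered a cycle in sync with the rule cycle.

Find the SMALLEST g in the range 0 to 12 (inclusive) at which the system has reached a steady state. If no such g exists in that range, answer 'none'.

Gen 0: 001010110
Gen 1 (rule 169): 100101100
Gen 2 (rule 109): 100111101
Gen 3 (rule 218): 011111100
Gen 4 (rule 154): 111111010
Gen 5 (rule 169): 111110100
Gen 6 (rule 109): 100011101
Gen 7 (rule 218): 010111100
Gen 8 (rule 154): 100111010
Gen 9 (rule 169): 000110100
Gen 10 (rule 109): 110111101
Gen 11 (rule 218): 110111100
Gen 12 (rule 154): 100111010
Gen 13 (rule 169): 000110100
Gen 14 (rule 109): 110111101
Gen 15 (rule 218): 110111100
Gen 16 (rule 154): 100111010

Answer: 8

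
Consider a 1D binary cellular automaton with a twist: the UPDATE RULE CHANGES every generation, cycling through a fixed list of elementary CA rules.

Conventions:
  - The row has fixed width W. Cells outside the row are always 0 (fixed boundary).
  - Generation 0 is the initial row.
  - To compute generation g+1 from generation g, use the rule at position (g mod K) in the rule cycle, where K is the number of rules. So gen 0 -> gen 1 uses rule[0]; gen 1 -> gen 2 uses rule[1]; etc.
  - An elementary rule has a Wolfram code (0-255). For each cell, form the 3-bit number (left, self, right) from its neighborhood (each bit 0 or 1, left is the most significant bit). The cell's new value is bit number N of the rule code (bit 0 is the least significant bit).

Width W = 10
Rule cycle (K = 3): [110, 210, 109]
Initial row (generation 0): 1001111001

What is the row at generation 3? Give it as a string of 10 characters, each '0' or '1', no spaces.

Answer: 1101010101

Derivation:
Gen 0: 1001111001
Gen 1 (rule 110): 1011001011
Gen 2 (rule 210): 0001110001
Gen 3 (rule 109): 1101010101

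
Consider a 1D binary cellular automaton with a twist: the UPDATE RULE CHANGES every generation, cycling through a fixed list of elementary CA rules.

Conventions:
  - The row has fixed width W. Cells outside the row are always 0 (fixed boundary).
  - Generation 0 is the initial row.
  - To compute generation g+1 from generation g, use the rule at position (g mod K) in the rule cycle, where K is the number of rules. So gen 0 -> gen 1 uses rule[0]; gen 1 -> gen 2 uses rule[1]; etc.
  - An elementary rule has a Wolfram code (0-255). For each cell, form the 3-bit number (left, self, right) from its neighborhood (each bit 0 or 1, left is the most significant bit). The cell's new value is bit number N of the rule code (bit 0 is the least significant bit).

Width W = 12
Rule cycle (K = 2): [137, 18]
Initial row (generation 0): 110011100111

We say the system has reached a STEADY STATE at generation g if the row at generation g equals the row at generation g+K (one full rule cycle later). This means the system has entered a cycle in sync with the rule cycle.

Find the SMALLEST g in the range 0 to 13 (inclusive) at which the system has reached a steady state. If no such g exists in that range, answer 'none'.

Answer: 4

Derivation:
Gen 0: 110011100111
Gen 1 (rule 137): 100011000110
Gen 2 (rule 18): 010100101001
Gen 3 (rule 137): 000000000000
Gen 4 (rule 18): 000000000000
Gen 5 (rule 137): 111111111111
Gen 6 (rule 18): 000000000000
Gen 7 (rule 137): 111111111111
Gen 8 (rule 18): 000000000000
Gen 9 (rule 137): 111111111111
Gen 10 (rule 18): 000000000000
Gen 11 (rule 137): 111111111111
Gen 12 (rule 18): 000000000000
Gen 13 (rule 137): 111111111111
Gen 14 (rule 18): 000000000000
Gen 15 (rule 137): 111111111111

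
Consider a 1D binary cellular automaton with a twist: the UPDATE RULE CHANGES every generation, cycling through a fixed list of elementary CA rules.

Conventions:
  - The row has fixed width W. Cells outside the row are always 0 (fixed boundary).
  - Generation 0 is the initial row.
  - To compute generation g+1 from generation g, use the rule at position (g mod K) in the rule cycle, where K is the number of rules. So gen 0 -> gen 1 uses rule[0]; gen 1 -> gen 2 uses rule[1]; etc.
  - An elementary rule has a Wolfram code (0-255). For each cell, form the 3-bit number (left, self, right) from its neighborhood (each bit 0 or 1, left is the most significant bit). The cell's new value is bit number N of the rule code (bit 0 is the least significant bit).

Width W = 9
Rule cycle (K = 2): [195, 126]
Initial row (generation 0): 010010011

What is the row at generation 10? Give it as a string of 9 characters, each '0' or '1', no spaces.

Gen 0: 010010011
Gen 1 (rule 195): 100100101
Gen 2 (rule 126): 111111111
Gen 3 (rule 195): 011111111
Gen 4 (rule 126): 110000001
Gen 5 (rule 195): 010111110
Gen 6 (rule 126): 111100011
Gen 7 (rule 195): 011101101
Gen 8 (rule 126): 110111111
Gen 9 (rule 195): 010011111
Gen 10 (rule 126): 111110001

Answer: 111110001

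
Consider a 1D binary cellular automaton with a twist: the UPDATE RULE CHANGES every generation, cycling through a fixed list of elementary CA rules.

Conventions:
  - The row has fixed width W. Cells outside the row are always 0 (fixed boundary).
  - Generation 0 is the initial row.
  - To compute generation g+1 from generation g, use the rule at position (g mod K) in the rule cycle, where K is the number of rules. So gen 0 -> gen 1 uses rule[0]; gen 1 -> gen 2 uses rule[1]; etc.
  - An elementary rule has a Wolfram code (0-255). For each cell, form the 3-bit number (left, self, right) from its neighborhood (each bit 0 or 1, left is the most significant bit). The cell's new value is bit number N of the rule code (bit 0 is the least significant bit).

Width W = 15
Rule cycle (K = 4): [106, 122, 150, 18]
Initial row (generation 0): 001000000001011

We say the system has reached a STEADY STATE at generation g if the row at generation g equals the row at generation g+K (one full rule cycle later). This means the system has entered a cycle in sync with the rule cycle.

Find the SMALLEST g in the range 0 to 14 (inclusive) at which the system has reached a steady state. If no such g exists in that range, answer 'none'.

Gen 0: 001000000001011
Gen 1 (rule 106): 010000000010111
Gen 2 (rule 122): 101000000101101
Gen 3 (rule 150): 101100001100001
Gen 4 (rule 18): 000010010010010
Gen 5 (rule 106): 000100100100100
Gen 6 (rule 122): 001011011011010
Gen 7 (rule 150): 011000000000011
Gen 8 (rule 18): 100100000000100
Gen 9 (rule 106): 001000000001000
Gen 10 (rule 122): 010100000010100
Gen 11 (rule 150): 110110000110110
Gen 12 (rule 18): 000001001000001
Gen 13 (rule 106): 000010010000010
Gen 14 (rule 122): 000101101000101
Gen 15 (rule 150): 001100001101101
Gen 16 (rule 18): 010010010000000
Gen 17 (rule 106): 100100100000000
Gen 18 (rule 122): 011011010000000

Answer: none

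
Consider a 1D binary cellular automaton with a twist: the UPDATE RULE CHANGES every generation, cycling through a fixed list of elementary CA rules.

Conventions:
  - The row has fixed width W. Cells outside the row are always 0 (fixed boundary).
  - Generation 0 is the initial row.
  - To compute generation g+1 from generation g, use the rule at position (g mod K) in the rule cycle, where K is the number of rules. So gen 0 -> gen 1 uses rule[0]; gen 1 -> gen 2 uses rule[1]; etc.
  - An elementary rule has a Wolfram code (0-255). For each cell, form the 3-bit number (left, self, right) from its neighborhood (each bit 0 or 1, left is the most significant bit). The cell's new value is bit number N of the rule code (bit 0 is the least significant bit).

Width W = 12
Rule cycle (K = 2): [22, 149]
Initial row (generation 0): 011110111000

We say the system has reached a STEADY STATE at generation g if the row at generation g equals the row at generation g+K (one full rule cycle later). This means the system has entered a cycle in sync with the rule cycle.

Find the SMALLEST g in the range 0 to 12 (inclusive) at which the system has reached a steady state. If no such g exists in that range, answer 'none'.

Gen 0: 011110111000
Gen 1 (rule 22): 100000000100
Gen 2 (rule 149): 111111110111
Gen 3 (rule 22): 000000000000
Gen 4 (rule 149): 111111111111
Gen 5 (rule 22): 000000000000
Gen 6 (rule 149): 111111111111
Gen 7 (rule 22): 000000000000
Gen 8 (rule 149): 111111111111
Gen 9 (rule 22): 000000000000
Gen 10 (rule 149): 111111111111
Gen 11 (rule 22): 000000000000
Gen 12 (rule 149): 111111111111
Gen 13 (rule 22): 000000000000
Gen 14 (rule 149): 111111111111

Answer: 3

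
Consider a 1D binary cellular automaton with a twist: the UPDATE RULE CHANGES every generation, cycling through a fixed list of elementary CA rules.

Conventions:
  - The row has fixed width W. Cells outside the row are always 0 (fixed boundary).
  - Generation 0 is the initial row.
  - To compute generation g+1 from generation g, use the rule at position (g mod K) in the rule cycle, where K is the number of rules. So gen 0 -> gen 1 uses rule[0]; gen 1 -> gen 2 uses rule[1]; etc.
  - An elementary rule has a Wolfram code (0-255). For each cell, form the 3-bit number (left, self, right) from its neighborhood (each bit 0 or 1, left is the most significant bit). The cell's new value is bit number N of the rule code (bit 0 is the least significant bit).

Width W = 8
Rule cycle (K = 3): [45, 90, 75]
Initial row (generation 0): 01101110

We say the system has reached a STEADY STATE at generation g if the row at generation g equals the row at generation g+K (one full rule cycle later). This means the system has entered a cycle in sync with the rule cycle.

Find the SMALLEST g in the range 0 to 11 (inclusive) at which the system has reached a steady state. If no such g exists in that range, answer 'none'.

Answer: none

Derivation:
Gen 0: 01101110
Gen 1 (rule 45): 01011000
Gen 2 (rule 90): 10011100
Gen 3 (rule 75): 00110101
Gen 4 (rule 45): 10101111
Gen 5 (rule 90): 00001001
Gen 6 (rule 75): 11110010
Gen 7 (rule 45): 10000010
Gen 8 (rule 90): 01000101
Gen 9 (rule 75): 10011000
Gen 10 (rule 45): 10010011
Gen 11 (rule 90): 01101111
Gen 12 (rule 75): 11101001
Gen 13 (rule 45): 10011001
Gen 14 (rule 90): 01111110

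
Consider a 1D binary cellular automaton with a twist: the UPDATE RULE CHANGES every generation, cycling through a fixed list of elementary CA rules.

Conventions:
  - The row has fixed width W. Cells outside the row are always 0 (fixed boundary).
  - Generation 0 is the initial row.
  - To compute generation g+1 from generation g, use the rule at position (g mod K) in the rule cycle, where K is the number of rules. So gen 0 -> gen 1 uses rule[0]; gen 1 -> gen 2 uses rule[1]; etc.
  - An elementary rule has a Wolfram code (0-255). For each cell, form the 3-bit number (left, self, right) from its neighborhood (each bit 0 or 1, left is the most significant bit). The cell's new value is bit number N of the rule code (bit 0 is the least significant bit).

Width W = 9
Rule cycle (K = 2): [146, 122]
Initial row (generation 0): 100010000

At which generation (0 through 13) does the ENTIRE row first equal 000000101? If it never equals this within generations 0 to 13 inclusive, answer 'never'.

Gen 0: 100010000
Gen 1 (rule 146): 010101000
Gen 2 (rule 122): 101010100
Gen 3 (rule 146): 000000010
Gen 4 (rule 122): 000000101
Gen 5 (rule 146): 000001000
Gen 6 (rule 122): 000010100
Gen 7 (rule 146): 000100010
Gen 8 (rule 122): 001010101
Gen 9 (rule 146): 010000000
Gen 10 (rule 122): 101000000
Gen 11 (rule 146): 000100000
Gen 12 (rule 122): 001010000
Gen 13 (rule 146): 010001000

Answer: 4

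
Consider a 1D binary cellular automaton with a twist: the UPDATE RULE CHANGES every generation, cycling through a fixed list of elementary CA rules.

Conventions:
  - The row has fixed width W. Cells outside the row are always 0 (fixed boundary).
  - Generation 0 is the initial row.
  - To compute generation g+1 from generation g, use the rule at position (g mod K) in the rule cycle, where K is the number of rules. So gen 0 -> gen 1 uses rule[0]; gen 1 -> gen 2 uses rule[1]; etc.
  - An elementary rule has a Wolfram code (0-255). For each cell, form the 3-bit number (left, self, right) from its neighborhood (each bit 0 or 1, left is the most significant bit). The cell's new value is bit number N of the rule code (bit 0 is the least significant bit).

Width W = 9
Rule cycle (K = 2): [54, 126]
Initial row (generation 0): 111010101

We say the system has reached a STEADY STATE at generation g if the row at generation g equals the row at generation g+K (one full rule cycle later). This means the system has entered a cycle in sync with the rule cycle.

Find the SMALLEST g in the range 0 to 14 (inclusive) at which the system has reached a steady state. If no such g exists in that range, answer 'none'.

Gen 0: 111010101
Gen 1 (rule 54): 000111111
Gen 2 (rule 126): 001100001
Gen 3 (rule 54): 010010011
Gen 4 (rule 126): 111111111
Gen 5 (rule 54): 000000000
Gen 6 (rule 126): 000000000
Gen 7 (rule 54): 000000000
Gen 8 (rule 126): 000000000
Gen 9 (rule 54): 000000000
Gen 10 (rule 126): 000000000
Gen 11 (rule 54): 000000000
Gen 12 (rule 126): 000000000
Gen 13 (rule 54): 000000000
Gen 14 (rule 126): 000000000
Gen 15 (rule 54): 000000000
Gen 16 (rule 126): 000000000

Answer: 5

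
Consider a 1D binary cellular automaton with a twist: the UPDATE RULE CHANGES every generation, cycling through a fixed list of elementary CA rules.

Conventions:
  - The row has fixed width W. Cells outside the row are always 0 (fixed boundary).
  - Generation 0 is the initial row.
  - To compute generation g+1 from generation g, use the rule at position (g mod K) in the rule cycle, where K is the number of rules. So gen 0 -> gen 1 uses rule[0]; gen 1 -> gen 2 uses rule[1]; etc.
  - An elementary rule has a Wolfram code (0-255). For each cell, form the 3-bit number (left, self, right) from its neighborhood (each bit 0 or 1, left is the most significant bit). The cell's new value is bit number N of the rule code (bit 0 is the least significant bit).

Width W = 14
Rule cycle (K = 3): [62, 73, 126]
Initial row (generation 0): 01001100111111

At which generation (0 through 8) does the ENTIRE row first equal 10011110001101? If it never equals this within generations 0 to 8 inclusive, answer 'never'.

Gen 0: 01001100111111
Gen 1 (rule 62): 11111011100000
Gen 2 (rule 73): 10001010101111
Gen 3 (rule 126): 11011111111001
Gen 4 (rule 62): 10110000000111
Gen 5 (rule 73): 00110111110101
Gen 6 (rule 126): 01111100011111
Gen 7 (rule 62): 11000010110000
Gen 8 (rule 73): 11011000110111

Answer: never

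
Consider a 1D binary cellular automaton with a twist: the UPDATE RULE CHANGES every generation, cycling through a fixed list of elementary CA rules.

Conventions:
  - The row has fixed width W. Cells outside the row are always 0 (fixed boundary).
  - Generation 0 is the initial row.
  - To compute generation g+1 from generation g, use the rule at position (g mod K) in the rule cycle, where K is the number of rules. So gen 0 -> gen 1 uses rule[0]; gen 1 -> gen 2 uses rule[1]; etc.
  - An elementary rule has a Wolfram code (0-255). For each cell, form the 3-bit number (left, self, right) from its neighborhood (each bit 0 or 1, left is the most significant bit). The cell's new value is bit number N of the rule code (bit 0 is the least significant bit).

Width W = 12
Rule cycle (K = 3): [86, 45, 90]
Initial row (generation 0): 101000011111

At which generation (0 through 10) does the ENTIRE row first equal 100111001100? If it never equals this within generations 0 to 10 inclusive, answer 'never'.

Answer: 5

Derivation:
Gen 0: 101000011111
Gen 1 (rule 86): 101100100001
Gen 2 (rule 45): 111000101101
Gen 3 (rule 90): 101101001100
Gen 4 (rule 86): 100101110110
Gen 5 (rule 45): 100111001100
Gen 6 (rule 90): 011101111110
Gen 7 (rule 86): 100100000011
Gen 8 (rule 45): 100101111010
Gen 9 (rule 90): 011001001001
Gen 10 (rule 86): 101111111111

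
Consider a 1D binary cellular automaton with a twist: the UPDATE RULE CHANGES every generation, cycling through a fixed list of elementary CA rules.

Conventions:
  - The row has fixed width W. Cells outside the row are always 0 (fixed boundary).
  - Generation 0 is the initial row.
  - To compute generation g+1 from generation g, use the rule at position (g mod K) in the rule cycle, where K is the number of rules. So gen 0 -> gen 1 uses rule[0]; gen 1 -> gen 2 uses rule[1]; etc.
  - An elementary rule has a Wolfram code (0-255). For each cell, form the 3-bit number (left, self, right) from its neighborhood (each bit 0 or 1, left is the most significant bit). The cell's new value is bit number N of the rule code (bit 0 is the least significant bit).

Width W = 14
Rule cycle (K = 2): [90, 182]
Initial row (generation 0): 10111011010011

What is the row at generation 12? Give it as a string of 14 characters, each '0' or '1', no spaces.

Gen 0: 10111011010011
Gen 1 (rule 90): 00101011001111
Gen 2 (rule 182): 01111100110110
Gen 3 (rule 90): 11000111110111
Gen 4 (rule 182): 00101011101010
Gen 5 (rule 90): 01000010100001
Gen 6 (rule 182): 11100111110011
Gen 7 (rule 90): 10111100011111
Gen 8 (rule 182): 11011010101110
Gen 9 (rule 90): 11011000001011
Gen 10 (rule 182): 00100100011100
Gen 11 (rule 90): 01011010110110
Gen 12 (rule 182): 11100111001001

Answer: 11100111001001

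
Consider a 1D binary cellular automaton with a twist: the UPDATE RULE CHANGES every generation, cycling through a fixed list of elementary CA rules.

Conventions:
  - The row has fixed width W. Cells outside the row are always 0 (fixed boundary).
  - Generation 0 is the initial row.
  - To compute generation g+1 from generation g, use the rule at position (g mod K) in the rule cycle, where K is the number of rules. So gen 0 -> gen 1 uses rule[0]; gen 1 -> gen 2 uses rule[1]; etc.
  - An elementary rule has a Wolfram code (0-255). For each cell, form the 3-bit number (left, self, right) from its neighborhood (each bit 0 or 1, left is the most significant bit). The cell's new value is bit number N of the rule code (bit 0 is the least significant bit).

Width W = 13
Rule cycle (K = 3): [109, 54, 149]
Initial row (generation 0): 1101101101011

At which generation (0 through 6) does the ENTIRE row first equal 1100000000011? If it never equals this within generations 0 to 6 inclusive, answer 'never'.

Answer: 5

Derivation:
Gen 0: 1101101101011
Gen 1 (rule 109): 1111111111111
Gen 2 (rule 54): 0000000000000
Gen 3 (rule 149): 1111111111111
Gen 4 (rule 109): 1000000000001
Gen 5 (rule 54): 1100000000011
Gen 6 (rule 149): 0011111111000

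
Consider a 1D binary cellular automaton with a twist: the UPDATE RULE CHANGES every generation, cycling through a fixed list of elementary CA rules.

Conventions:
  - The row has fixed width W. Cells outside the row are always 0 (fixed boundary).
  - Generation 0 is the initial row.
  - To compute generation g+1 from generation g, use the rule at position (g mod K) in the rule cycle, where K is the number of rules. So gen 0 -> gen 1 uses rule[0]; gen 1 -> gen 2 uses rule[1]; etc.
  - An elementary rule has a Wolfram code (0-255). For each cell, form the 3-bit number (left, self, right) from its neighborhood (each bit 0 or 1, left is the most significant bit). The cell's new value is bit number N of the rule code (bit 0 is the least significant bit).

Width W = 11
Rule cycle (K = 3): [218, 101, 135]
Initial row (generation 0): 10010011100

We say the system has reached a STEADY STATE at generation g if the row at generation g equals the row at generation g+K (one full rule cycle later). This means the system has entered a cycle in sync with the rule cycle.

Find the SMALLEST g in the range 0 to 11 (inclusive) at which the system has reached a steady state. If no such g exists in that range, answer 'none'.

Gen 0: 10010011100
Gen 1 (rule 218): 01101111110
Gen 2 (rule 101): 00110000010
Gen 3 (rule 135): 11000111110
Gen 4 (rule 218): 11101111111
Gen 5 (rule 101): 00110000001
Gen 6 (rule 135): 11000111111
Gen 7 (rule 218): 11101111111
Gen 8 (rule 101): 00110000001
Gen 9 (rule 135): 11000111111
Gen 10 (rule 218): 11101111111
Gen 11 (rule 101): 00110000001
Gen 12 (rule 135): 11000111111
Gen 13 (rule 218): 11101111111
Gen 14 (rule 101): 00110000001

Answer: 4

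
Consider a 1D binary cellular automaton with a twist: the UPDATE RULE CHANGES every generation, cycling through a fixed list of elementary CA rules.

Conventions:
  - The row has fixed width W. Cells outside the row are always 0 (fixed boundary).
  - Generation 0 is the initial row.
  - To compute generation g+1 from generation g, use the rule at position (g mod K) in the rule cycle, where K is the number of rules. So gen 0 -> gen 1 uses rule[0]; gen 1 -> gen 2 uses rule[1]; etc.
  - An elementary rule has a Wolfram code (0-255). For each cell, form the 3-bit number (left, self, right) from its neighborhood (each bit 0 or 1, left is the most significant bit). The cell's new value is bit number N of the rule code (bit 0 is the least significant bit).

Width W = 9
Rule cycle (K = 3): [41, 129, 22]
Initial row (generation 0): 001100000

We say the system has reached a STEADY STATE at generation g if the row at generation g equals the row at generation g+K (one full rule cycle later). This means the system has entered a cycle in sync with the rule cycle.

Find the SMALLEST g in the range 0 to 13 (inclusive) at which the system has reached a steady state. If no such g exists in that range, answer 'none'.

Answer: none

Derivation:
Gen 0: 001100000
Gen 1 (rule 41): 101001111
Gen 2 (rule 129): 000000110
Gen 3 (rule 22): 000001001
Gen 4 (rule 41): 111100000
Gen 5 (rule 129): 011001111
Gen 6 (rule 22): 100110000
Gen 7 (rule 41): 000100111
Gen 8 (rule 129): 110000010
Gen 9 (rule 22): 001000111
Gen 10 (rule 41): 100010100
Gen 11 (rule 129): 001000001
Gen 12 (rule 22): 011100011
Gen 13 (rule 41): 010001010
Gen 14 (rule 129): 000100000
Gen 15 (rule 22): 001110000
Gen 16 (rule 41): 101000111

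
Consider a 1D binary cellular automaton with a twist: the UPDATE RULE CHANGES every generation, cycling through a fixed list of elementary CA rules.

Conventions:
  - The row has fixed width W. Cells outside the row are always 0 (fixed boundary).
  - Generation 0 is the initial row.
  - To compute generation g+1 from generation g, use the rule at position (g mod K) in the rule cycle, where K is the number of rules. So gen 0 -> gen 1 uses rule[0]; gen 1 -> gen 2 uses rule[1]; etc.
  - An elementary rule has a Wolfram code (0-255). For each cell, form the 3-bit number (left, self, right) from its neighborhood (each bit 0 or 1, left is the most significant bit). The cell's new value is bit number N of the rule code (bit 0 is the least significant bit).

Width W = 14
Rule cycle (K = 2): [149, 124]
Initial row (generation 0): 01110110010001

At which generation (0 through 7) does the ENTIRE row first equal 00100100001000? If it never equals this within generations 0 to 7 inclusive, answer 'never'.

Answer: 5

Derivation:
Gen 0: 01110110010001
Gen 1 (rule 149): 00100001011101
Gen 2 (rule 124): 00110001110111
Gen 3 (rule 149): 10001100100010
Gen 4 (rule 124): 11001110110011
Gen 5 (rule 149): 00100100001000
Gen 6 (rule 124): 00110110001100
Gen 7 (rule 149): 10000001100011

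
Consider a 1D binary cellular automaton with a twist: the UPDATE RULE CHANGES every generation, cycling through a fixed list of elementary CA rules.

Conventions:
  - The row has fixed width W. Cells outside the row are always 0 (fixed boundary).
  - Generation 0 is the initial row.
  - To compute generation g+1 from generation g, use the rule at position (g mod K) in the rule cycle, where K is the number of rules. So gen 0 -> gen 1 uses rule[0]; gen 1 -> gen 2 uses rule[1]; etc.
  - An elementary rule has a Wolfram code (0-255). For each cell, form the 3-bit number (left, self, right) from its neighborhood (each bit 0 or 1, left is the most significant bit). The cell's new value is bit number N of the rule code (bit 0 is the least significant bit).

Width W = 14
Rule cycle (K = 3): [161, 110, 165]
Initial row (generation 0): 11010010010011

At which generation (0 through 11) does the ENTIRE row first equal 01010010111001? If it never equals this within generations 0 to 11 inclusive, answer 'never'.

Answer: 9

Derivation:
Gen 0: 11010010010011
Gen 1 (rule 161): 00100000000000
Gen 2 (rule 110): 01100000000000
Gen 3 (rule 165): 00001111111111
Gen 4 (rule 161): 11100111111110
Gen 5 (rule 110): 10101100000010
Gen 6 (rule 165): 11110001111010
Gen 7 (rule 161): 01100100110100
Gen 8 (rule 110): 11101101111100
Gen 9 (rule 165): 01010010111001
Gen 10 (rule 161): 00100001010000
Gen 11 (rule 110): 01100011110000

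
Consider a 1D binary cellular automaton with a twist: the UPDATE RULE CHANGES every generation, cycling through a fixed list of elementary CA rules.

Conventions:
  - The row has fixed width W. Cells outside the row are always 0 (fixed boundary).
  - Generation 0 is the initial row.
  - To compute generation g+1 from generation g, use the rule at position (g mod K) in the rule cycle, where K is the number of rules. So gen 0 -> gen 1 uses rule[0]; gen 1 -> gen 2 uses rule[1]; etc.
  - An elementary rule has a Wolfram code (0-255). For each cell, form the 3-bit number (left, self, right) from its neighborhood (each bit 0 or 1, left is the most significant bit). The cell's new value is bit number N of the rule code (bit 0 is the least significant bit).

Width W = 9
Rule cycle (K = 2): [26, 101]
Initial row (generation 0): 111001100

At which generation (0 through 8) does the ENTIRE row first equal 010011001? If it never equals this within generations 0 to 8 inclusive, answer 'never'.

Answer: 3

Derivation:
Gen 0: 111001100
Gen 1 (rule 26): 100111010
Gen 2 (rule 101): 100001110
Gen 3 (rule 26): 010011001
Gen 4 (rule 101): 010001001
Gen 5 (rule 26): 101010110
Gen 6 (rule 101): 111111010
Gen 7 (rule 26): 100000001
Gen 8 (rule 101): 101111101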